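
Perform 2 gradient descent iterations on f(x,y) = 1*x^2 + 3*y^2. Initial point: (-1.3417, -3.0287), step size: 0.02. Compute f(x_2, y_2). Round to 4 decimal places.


Gradient descent on f(x,y) = 1*x^2 + 3*y^2.
Starting point: (-1.3417, -3.0287), alpha = 0.02
Step 1: grad_x = 2*1*-1.3417 = -2.6834, grad_y = 2*3*-3.0287 = -18.1722
  x_1 = -1.3417 - 0.02*-2.6834 = -1.288
  y_1 = -3.0287 - 0.02*-18.1722 = -2.6653
Step 2: grad_x = 2*1*-1.288 = -2.5761, grad_y = 2*3*-2.6653 = -15.9915
  x_2 = -1.288 - 0.02*-2.5761 = -1.2365
  y_2 = -2.6653 - 0.02*-15.9915 = -2.3454
f(-1.2365, -2.3454) = 1*(-1.2365)^2 + 3*(-2.3454)^2 = 18.032


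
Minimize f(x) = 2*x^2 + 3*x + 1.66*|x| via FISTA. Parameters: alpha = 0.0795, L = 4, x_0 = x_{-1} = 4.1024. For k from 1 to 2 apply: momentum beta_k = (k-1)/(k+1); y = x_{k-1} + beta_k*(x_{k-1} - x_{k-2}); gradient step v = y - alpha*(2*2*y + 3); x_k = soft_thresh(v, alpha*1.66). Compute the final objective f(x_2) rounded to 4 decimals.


FISTA on f(x) = 2*x^2 + 3*x + 1.66*|x|
L = 4, alpha = 0.0795
Iteration 1: beta = 0.0, y = 4.1024 + 0.0*(4.1024 - 4.1024) = 4.1024
  grad(y) = 19.4096, v = y - alpha*grad = 2.5593
  prox(v) = soft_thresh(2.5593, 0.132) = 2.4274
Iteration 2: beta = 0.3333, y = 2.4274 + 0.3333*(2.4274 - 4.1024) = 1.869
  grad(y) = 10.4761, v = y - alpha*grad = 1.0362
  prox(v) = soft_thresh(1.0362, 0.132) = 0.9042
f(x_2) = 2*0.9042^2 + 3*0.9042 + 1.66*|0.9042| = 5.8488


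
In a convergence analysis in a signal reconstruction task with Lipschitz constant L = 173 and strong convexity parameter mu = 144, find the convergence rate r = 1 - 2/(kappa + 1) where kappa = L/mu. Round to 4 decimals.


Step 1: Compute the condition number.
kappa = L/mu = 173/144 = 1.2014
Step 2: Compute the convergence rate.
r = 1 - 2/(kappa + 1) = 1 - 2*mu/(L + mu) = (L - mu)/(L + mu) = 29/317 = 0.0915


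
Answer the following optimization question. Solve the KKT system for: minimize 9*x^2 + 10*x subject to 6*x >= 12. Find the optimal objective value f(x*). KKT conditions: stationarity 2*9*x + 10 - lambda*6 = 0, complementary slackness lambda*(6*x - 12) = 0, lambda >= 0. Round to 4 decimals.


Step 1: Try lambda = 0 (constraint inactive).
x_unc = -10/(2*9) = -0.5556
Check: 6*-0.5556 = -3.3336 < 12 -- violated!
Step 2: Constraint must be active: 6*x = 12
x* = 12/6 = 2.0
lambda = (2*9*2.0 + 10)/6 = 7.6667
Step 3: Compute optimal value.
f(x*) = 9*2.0^2 + 10*2.0 = 56.0


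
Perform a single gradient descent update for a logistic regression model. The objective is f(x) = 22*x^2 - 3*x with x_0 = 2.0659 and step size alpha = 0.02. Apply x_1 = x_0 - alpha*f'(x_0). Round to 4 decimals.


We compute the gradient at x_0 and apply the update.
f'(x) = 44*x - 3
f'(2.0659) = 44*2.0659 - 3 = 87.8996
x_1 = 2.0659 - 0.02*87.8996 = 0.3079


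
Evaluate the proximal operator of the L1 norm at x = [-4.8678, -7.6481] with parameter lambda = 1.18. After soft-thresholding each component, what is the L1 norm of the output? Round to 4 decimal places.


Soft-thresholding with lambda = 1.18:
prox(-4.8678) = sign(-4.8678)*max(|-4.8678| - 1.18, 0) = -3.6878
prox(-7.6481) = sign(-7.6481)*max(|-7.6481| - 1.18, 0) = -6.4681
prox(x) = [-3.6878, -6.4681]
||prox(x)||_1 = 3.6878 + 6.4681 = 10.1559


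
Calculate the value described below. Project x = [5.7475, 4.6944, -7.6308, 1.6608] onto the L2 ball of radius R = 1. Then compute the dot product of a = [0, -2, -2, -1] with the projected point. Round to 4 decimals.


Step 1: Compute ||x|| (intermediates to 6 decimals).
||x|| = sqrt(5.7475^2 + 4.6944^2 + (-7.6308)^2 + 1.6608^2) = 10.773046
Step 2: Project.
Since ||x|| > R, scale = R/||x|| = 1/10.773046 = 0.092824, proj(x) = scale * x
proj(x) = [0.533506, 0.435753, -0.708321, 0.154162]
Step 3: Dot product.
a^T * proj(x) = 0*0.533506 - 2*0.435753 - 2*(-0.708321) - 1*0.154162 = 0.391


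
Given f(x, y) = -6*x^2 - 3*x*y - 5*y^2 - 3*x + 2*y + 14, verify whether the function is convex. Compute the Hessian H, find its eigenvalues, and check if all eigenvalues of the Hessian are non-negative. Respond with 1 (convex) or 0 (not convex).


The Hessian of f(x,y) = -6*x^2 - 3*x*y - 5*y^2 - 3*x + 2*y + 14 is:
H = [[-12, -3], [-3, -10]]
Trace = -12 - 10 = -22
Determinant = -12*-10 - (-3)^2 = 111
Discriminant = (-22)^2 - 4*111 = 40.0
Eigenvalues: lambda_1 = -14.1623, lambda_2 = -7.8377
The function is not convex.

0


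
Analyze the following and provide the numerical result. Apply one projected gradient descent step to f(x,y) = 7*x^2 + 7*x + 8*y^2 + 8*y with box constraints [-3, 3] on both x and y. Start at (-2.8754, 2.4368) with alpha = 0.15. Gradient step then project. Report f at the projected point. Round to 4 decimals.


Step 1: Compute gradient at (-2.8754, 2.4368).
grad_x = 2*7*-2.8754 + 7 = -33.2556
grad_y = 2*8*2.4368 + 8 = 46.9888
Step 2: Gradient step.
x_raw = -2.8754 - 0.15*-33.2556 = 2.1129
y_raw = 2.4368 - 0.15*46.9888 = -4.6115
Step 3: Project onto [-3, 3].
x_proj = clip(2.1129) = 2.1129
y_proj = clip(-4.6115) = -3.0
Step 4: Evaluate f.
f(2.1129, -3.0) = 94.0422


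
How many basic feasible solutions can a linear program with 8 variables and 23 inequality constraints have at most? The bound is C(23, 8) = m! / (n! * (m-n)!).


Each vertex corresponds to some choice of n active constraints out of m, so the number of vertices is at most C(m, n) = m! / (n!(m-n)!).
m = 23, n = 8
Numerator: 23 * 22 * 21 * 20 * 19 * 18 * 17 * 16
Denominator: 8! = 40320
C(23, 8) = 490314


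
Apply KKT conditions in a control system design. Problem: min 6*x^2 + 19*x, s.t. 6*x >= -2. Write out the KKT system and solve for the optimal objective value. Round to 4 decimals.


Step 1: Try lambda = 0 (constraint inactive).
x_unc = -19/(2*6) = -1.5833
Check: 6*-1.5833 = -9.4998 < -2 -- violated!
Step 2: Constraint must be active: 6*x = -2
x* = -2/6 = -1/3 = -0.3333 (rounded; the exact value -1/3 is used below)
lambda = (2*6*(-1/3) + 19)/6 = 2.5
Step 3: Compute optimal value.
f(x*) = 6*(-1/3)^2 + 19*(-1/3) = -5.6667


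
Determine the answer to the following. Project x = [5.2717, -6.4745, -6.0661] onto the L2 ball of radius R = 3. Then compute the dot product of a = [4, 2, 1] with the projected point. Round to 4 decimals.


Step 1: Compute ||x|| (intermediates to 6 decimals).
||x|| = sqrt(5.2717^2 + (-6.4745)^2 + (-6.0661)^2) = 10.320249
Step 2: Project.
Since ||x|| > R, scale = R/||x|| = 3/10.320249 = 0.290691, proj(x) = scale * x
proj(x) = [1.532436, -1.882079, -1.763361]
Step 3: Dot product.
a^T * proj(x) = 4*1.532436 + 2*(-1.882079) + 1*(-1.763361) = 0.6022


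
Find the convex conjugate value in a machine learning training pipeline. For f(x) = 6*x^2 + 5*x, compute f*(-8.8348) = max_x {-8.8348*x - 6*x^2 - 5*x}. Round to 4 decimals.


f*(y) = sup_x {y*x - a*x^2 - b*x} = sup_x {(y-b)*x - a*x^2}
FOC: (y - b) - 2a*x = 0 => x* = (y - b)/(2a)
x* = (-8.8348 - 5)/(2*6) = -1.1529
f*(-8.8348) = (y-b)^2/(4a) = (-8.8348 - 5)^2/(4*6)
= 191.4017/24 = 7.9751


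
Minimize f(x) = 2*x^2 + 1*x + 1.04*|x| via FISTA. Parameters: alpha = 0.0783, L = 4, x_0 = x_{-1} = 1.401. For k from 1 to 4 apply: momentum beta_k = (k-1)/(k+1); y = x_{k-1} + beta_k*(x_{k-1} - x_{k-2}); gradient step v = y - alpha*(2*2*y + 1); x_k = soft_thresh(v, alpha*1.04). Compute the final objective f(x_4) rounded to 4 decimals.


FISTA on f(x) = 2*x^2 + 1*x + 1.04*|x|
L = 4, alpha = 0.0783
Iteration 1: beta = 0.0, y = 1.401 + 0.0*(1.401 - 1.401) = 1.401
  grad(y) = 6.604, v = y - alpha*grad = 0.8839
  prox(v) = soft_thresh(0.8839, 0.0814) = 0.8025
Iteration 2: beta = 0.3333, y = 0.8025 + 0.3333*(0.8025 - 1.401) = 0.603
  grad(y) = 3.4119, v = y - alpha*grad = 0.3358
  prox(v) = soft_thresh(0.3358, 0.0814) = 0.2544
Iteration 3: beta = 0.5, y = 0.2544 + 0.5*(0.2544 - 0.8025) = -0.0197
  grad(y) = 0.9214, v = y - alpha*grad = -0.0918
  prox(v) = soft_thresh(-0.0918, 0.0814) = -0.0104
Iteration 4: beta = 0.6, y = -0.0104 + 0.6*(-0.0104 - 0.2544) = -0.1692
  grad(y) = 0.3231, v = y - alpha*grad = -0.1945
  prox(v) = soft_thresh(-0.1945, 0.0814) = -0.1131
f(x_4) = 2*(-0.1131)^2 + 1*(-0.1131) + 1.04*|-0.1131| = 0.0301


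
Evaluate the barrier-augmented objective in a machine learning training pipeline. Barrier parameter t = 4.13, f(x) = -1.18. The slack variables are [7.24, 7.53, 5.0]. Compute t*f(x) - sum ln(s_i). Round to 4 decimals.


Step 1: Compute log-barrier.
ln values: [1.9796, 2.0189, 1.6094]
phi = -(1.9796 + 2.0189 + 1.6094) = -5.608
Step 2: Compute augmented objective.
t*f(x) = 4.13*-1.18 = -4.8734
Total = -4.8734 - 5.608 = -10.4814


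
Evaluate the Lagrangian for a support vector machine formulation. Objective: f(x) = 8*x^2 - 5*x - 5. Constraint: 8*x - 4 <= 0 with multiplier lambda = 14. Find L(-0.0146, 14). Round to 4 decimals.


Step 1: Evaluate f(x).
f(-0.0146) = 8*(-0.0146)^2 - 5*(-0.0146) - 5 = -4.9253
Step 2: Evaluate g(x).
g(-0.0146) = 8*-0.0146 - 4 = -4.1168
Step 3: Compute Lagrangian.
L = -4.9253 + 14*-4.1168 = -62.5605


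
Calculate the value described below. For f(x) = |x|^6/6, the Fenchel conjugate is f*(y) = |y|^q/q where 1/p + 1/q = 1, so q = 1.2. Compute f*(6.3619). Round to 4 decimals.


The conjugate exponent q satisfies 1/p + 1/q = 1.
p = 6, so q = 6/(6 - 1) = 1.2
|y|^q = 6.3619^1.2 = 9.2109
f*(6.3619) = 9.2109 / 1.2 = 7.6758


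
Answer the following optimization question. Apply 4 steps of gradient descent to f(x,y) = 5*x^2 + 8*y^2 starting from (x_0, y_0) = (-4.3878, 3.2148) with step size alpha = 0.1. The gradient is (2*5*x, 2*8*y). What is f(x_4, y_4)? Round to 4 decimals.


Gradient descent on f(x,y) = 5*x^2 + 8*y^2.
Starting point: (-4.3878, 3.2148), alpha = 0.1
Step 1: grad_x = 2*5*-4.3878 = -43.878, grad_y = 2*8*3.2148 = 51.4368
  x_1 = -4.3878 - 0.1*-43.878 = 0.0
  y_1 = 3.2148 - 0.1*51.4368 = -1.9289
Step 2: grad_x = 2*5*0.0 = 0.0, grad_y = 2*8*-1.9289 = -30.8621
  x_2 = 0.0 - 0.1*0.0 = 0.0
  y_2 = -1.9289 - 0.1*-30.8621 = 1.1573
Step 3: grad_x = 2*5*0.0 = 0.0, grad_y = 2*8*1.1573 = 18.5172
  x_3 = 0.0 - 0.1*0.0 = 0.0
  y_3 = 1.1573 - 0.1*18.5172 = -0.6944
Step 4: grad_x = 2*5*0.0 = 0.0, grad_y = 2*8*-0.6944 = -11.1103
  x_4 = 0.0 - 0.1*0.0 = 0.0
  y_4 = -0.6944 - 0.1*-11.1103 = 0.4166
f(0.0, 0.4166) = 5*0.0^2 + 8*0.4166^2 = 1.3887


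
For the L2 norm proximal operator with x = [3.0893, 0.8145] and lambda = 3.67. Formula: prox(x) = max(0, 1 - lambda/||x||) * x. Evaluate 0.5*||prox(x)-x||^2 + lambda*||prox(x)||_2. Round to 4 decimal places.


Step 1: Compute ||x||.
||x|| = 3.1949
Step 2: Compute scaling factor.
scale = max(0, 1 - 3.67/3.1949) = 0.0
Step 3: prox(x) = [0.0, 0.0]
||prox(x)|| = 0.0
Step 4: Proximal objective.
0.5*||prox-x||^2 = 5.1036
lambda*||prox|| = 0.0
Total = 5.1036


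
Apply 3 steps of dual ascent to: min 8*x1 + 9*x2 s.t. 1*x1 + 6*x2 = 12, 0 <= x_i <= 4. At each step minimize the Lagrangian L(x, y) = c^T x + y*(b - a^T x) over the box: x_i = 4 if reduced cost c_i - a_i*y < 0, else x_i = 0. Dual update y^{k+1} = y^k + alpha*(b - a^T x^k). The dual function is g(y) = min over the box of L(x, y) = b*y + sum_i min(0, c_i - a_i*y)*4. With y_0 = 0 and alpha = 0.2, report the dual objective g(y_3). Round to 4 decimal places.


Dual ascent for LP: min 8*x1 + 9*x2, 1*x1 + 6*x2 = 12, 0 <= x_i <= 4
Step 1: y^k = 0.0, reduced costs: (8.0, 9.0)
  x^k = (0.0, 0.0), subgradient = b - a^T x = 12.0
  y^{k+1} = 0.0 + 0.2*12.0 = 2.4
Step 2: y^k = 2.4, reduced costs: (5.6, -5.4)
  x^k = (0.0, 4.0), subgradient = b - a^T x = -12.0
  y^{k+1} = 2.4 + 0.2*-12.0 = -0.0
Step 3: y^k = -0.0, reduced costs: (8.0, 9.0)
  x^k = (0.0, 0.0), subgradient = b - a^T x = 12.0
  y^{k+1} = -0.0 + 0.2*12.0 = 2.4
Dual objective at y_3 = 2.4: reduced costs (5.6, -5.4), box minimizer x = (0.0, 4.0)
g(y_3) = b*y + (c1 - a1*y)*x1 + (c2 - a2*y)*x2 = 12*2.4 + 5.6*0.0 + (-5.4)*4.0 = 28.8 + 0.0 - 21.6 = 7.2


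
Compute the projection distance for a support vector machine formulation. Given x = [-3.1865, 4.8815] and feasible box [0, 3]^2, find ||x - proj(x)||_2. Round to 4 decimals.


Project each component onto [0, 3].
clip(-3.1865) = 0.0, clip(4.8815) = 3.0
Projection = [0.0, 3.0]
Squared diffs: [10.1538, 3.54]
Distance = sqrt(13.6938) = 3.7005


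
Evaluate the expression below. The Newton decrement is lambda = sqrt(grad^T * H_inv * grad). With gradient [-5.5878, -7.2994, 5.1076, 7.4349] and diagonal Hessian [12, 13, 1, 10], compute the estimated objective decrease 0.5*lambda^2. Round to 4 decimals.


Step 1: H is diagonal, so H^(-1) * g = [-0.4657, -0.5615, 5.1076, 0.7435].
Step 2: g^T H^(-1) g = sum_i g_i^2 / H_ii
  = (-5.5878)^2/12 + (-7.2994)^2/13 + (5.1076)^2/1 + (7.4349)^2/10
  = 2.602 + 4.0986 + 26.0876 + 5.5278 = 38.3159
Step 3: Objective decrease = 0.5 * g^T H^(-1) g = 19.1579


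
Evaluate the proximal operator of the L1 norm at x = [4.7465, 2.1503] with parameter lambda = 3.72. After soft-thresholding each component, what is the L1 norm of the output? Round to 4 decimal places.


Soft-thresholding with lambda = 3.72:
prox(4.7465) = sign(4.7465)*max(|4.7465| - 3.72, 0) = 1.0265
prox(2.1503) = sign(2.1503)*max(|2.1503| - 3.72, 0) = 0.0
prox(x) = [1.0265, 0.0]
||prox(x)||_1 = 1.0265 + 0.0 = 1.0265


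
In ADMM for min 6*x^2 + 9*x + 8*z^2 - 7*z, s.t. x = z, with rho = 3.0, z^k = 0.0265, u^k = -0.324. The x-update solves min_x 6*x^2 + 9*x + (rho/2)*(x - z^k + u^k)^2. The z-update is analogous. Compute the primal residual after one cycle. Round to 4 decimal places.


ADMM iteration with rho = 3.0, z^k = 0.0265, u^k = -0.324
Step 1: x-update.
Minimize 6*x^2 + 9*x + (3.0/2)*(x - 0.0265 - 0.324)^2
FOC: (2*6 + 3.0)*x = -9 + 3.0*(0.0265 + 0.324)
x^{k+1} = -0.5299
Step 2: z-update.
Minimize 8*z^2 - 7*z + (3.0/2)*(-0.5299 - z - 0.324)^2
FOC: (2*8 + 3.0)*z = 7 + 3.0*(-0.5299 - 0.324)
z^{k+1} = 0.2336
Step 3: u-update.
u^{k+1} = -0.324 - 0.5299 - 0.2336 = -1.0875
Step 4: Primal residual = |-0.5299 - 0.2336| = 0.7635


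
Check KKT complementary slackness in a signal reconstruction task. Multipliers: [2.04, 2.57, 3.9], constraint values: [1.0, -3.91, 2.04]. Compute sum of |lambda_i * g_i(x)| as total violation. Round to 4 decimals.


KKT complementary slackness check:
lambda_1 * g_1 = 2.04 * 1.0 = 2.04
lambda_2 * g_2 = 2.57 * -3.91 = -10.0487
lambda_3 * g_3 = 3.9 * 2.04 = 7.956
Total violation = 2.04 + 10.0487 + 7.956 = 20.0447


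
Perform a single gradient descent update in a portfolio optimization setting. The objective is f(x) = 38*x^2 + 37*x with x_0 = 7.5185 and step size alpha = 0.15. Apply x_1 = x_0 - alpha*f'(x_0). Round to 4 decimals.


We compute the gradient at x_0 and apply the update.
f'(x) = 76*x + 37
f'(7.5185) = 76*7.5185 + 37 = 608.406
x_1 = 7.5185 - 0.15*608.406 = -83.7424


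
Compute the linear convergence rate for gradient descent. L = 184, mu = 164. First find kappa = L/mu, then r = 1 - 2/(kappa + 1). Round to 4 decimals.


Step 1: Compute the condition number.
kappa = L/mu = 184/164 = 1.122
Step 2: Compute the convergence rate.
r = 1 - 2/(kappa + 1) = 1 - 2*mu/(L + mu) = (L - mu)/(L + mu) = 20/348 = 0.0575


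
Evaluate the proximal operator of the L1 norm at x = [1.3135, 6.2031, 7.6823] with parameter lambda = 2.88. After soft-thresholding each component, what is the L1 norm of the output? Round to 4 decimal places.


Soft-thresholding with lambda = 2.88:
prox(1.3135) = sign(1.3135)*max(|1.3135| - 2.88, 0) = 0.0
prox(6.2031) = sign(6.2031)*max(|6.2031| - 2.88, 0) = 3.3231
prox(7.6823) = sign(7.6823)*max(|7.6823| - 2.88, 0) = 4.8023
prox(x) = [0.0, 3.3231, 4.8023]
||prox(x)||_1 = 0.0 + 3.3231 + 4.8023 = 8.1254


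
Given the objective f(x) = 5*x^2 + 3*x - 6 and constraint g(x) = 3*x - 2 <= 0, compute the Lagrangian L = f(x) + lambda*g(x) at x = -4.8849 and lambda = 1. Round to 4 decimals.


Step 1: Evaluate f(x).
f(-4.8849) = 5*(-4.8849)^2 + 3*(-4.8849) - 6 = 98.6565
Step 2: Evaluate g(x).
g(-4.8849) = 3*-4.8849 - 2 = -16.6547
Step 3: Compute Lagrangian.
L = 98.6565 + 1*-16.6547 = 82.0018


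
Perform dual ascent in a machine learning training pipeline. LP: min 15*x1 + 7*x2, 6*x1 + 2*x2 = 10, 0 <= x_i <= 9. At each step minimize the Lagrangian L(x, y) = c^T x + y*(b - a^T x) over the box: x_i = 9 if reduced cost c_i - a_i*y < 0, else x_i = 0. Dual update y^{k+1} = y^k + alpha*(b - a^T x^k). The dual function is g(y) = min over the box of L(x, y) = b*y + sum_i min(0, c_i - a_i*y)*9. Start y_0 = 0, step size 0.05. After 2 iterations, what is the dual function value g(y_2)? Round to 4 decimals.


Dual ascent for LP: min 15*x1 + 7*x2, 6*x1 + 2*x2 = 10, 0 <= x_i <= 9
Step 1: y^k = 0.0, reduced costs: (15.0, 7.0)
  x^k = (0.0, 0.0), subgradient = b - a^T x = 10.0
  y^{k+1} = 0.0 + 0.05*10.0 = 0.5
Step 2: y^k = 0.5, reduced costs: (12.0, 6.0)
  x^k = (0.0, 0.0), subgradient = b - a^T x = 10.0
  y^{k+1} = 0.5 + 0.05*10.0 = 1.0
Dual objective at y_2 = 1.0: reduced costs (9.0, 5.0), box minimizer x = (0.0, 0.0)
g(y_2) = b*y + (c1 - a1*y)*x1 + (c2 - a2*y)*x2 = 10*1.0 + 9.0*0.0 + 5.0*0.0 = 10.0 + 0.0 + 0.0 = 10.0


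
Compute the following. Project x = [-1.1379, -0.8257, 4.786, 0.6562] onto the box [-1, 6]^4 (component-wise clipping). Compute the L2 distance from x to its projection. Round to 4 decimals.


Project each component onto [-1, 6].
clip(-1.1379) = -1.0, clip(-0.8257) = -0.8257, clip(4.786) = 4.786, clip(0.6562) = 0.6562
Projection = [-1.0, -0.8257, 4.786, 0.6562]
Squared diffs: [0.019, 0.0, 0.0, 0.0]
Distance = sqrt(0.019) = 0.1379


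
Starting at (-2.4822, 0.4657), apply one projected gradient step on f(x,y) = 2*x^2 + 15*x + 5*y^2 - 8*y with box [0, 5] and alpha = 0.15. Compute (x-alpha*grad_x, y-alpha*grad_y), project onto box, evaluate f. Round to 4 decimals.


Step 1: Compute gradient at (-2.4822, 0.4657).
grad_x = 2*2*-2.4822 + 15 = 5.0712
grad_y = 2*5*0.4657 - 8 = -3.343
Step 2: Gradient step.
x_raw = -2.4822 - 0.15*5.0712 = -3.2429
y_raw = 0.4657 - 0.15*-3.343 = 0.9672
Step 3: Project onto [0, 5].
x_proj = clip(-3.2429) = 0.0
y_proj = clip(0.9672) = 0.9672
Step 4: Evaluate f.
f(0.0, 0.9672) = -3.0603


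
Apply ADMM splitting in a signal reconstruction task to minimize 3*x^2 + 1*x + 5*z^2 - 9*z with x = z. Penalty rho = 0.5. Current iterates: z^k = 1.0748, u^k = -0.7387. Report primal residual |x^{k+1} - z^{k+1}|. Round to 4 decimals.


ADMM iteration with rho = 0.5, z^k = 1.0748, u^k = -0.7387
Step 1: x-update.
Minimize 3*x^2 + 1*x + (0.5/2)*(x - 1.0748 - 0.7387)^2
FOC: (2*3 + 0.5)*x = -1 + 0.5*(1.0748 + 0.7387)
x^{k+1} = -0.0143
Step 2: z-update.
Minimize 5*z^2 - 9*z + (0.5/2)*(-0.0143 - z - 0.7387)^2
FOC: (2*5 + 0.5)*z = 9 + 0.5*(-0.0143 - 0.7387)
z^{k+1} = 0.8213
Step 3: u-update.
u^{k+1} = -0.7387 - 0.0143 - 0.8213 = -1.5743
Step 4: Primal residual = |-0.0143 - 0.8213| = 0.8356


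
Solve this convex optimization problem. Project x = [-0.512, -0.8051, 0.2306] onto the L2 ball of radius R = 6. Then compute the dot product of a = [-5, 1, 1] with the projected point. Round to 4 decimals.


Step 1: Compute ||x|| (intermediates to 6 decimals).
||x|| = sqrt((-0.512)^2 + (-0.8051)^2 + 0.2306^2) = 0.981584
Step 2: Project.
Since ||x|| <= R, proj = x (no scaling needed).
proj(x) = [-0.512, -0.8051, 0.2306]
Step 3: Dot product.
a^T * proj(x) = -5*(-0.512) + 1*(-0.8051) + 1*0.2306 = 1.9855


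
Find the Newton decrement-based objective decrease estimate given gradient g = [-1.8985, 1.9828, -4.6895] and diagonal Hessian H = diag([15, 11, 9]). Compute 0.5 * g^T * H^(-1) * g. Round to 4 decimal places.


Step 1: H is diagonal, so H^(-1) * g = [-0.1266, 0.1803, -0.5211].
Step 2: g^T H^(-1) g = sum_i g_i^2 / H_ii
  = (-1.8985)^2/15 + (1.9828)^2/11 + (-4.6895)^2/9
  = 0.2403 + 0.3574 + 2.4435 = 3.0412
Step 3: Objective decrease = 0.5 * g^T H^(-1) g = 1.5206


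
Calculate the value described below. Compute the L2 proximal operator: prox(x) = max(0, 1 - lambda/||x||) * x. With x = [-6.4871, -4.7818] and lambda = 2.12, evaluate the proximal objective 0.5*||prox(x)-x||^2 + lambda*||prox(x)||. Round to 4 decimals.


Step 1: Compute ||x||.
||x|| = 8.059
Step 2: Compute scaling factor.
scale = max(0, 1 - 2.12/8.059) = 0.7369
Step 3: prox(x) = [-4.7806, -3.5239]
||prox(x)|| = 5.939
Step 4: Proximal objective.
0.5*||prox-x||^2 = 2.2472
lambda*||prox|| = 12.5907
Total = 14.838


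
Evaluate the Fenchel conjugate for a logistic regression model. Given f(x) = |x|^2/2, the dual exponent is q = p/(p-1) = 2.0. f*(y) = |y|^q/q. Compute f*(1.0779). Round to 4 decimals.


The conjugate exponent q satisfies 1/p + 1/q = 1.
p = 2, so q = 2/(2 - 1) = 2.0
|y|^q = 1.0779^2.0 = 1.1619
f*(1.0779) = 1.1619 / 2.0 = 0.5809


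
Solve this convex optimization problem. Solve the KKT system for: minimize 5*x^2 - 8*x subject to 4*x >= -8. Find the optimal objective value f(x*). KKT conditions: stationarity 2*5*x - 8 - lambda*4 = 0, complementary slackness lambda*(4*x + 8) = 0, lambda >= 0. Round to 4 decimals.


Step 1: Try lambda = 0 (constraint inactive).
Stationarity: 2*5*x - 8 = 0
x* = 8/(2*5) = 0.8
Check constraint: 4*0.8 = 3.2 >= -8 -- satisfied.
Step 2: Compute optimal value.
f(x*) = 5*0.8^2 - 8*0.8 = -3.2


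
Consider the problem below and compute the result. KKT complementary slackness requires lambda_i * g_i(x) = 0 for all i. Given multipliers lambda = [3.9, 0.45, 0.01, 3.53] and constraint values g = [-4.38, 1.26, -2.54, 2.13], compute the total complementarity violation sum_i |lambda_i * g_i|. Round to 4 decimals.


KKT complementary slackness check:
lambda_1 * g_1 = 3.9 * -4.38 = -17.082
lambda_2 * g_2 = 0.45 * 1.26 = 0.567
lambda_3 * g_3 = 0.01 * -2.54 = -0.0254
lambda_4 * g_4 = 3.53 * 2.13 = 7.5189
Total violation = 17.082 + 0.567 + 0.0254 + 7.5189 = 25.1933


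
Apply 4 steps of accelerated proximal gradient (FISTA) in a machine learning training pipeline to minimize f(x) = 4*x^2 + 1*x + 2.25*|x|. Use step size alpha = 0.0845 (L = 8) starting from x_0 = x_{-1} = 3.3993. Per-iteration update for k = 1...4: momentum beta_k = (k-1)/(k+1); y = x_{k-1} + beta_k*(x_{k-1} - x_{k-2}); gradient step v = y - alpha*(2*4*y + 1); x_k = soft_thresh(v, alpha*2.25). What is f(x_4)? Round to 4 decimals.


FISTA on f(x) = 4*x^2 + 1*x + 2.25*|x|
L = 8, alpha = 0.0845
Iteration 1: beta = 0.0, y = 3.3993 + 0.0*(3.3993 - 3.3993) = 3.3993
  grad(y) = 28.1944, v = y - alpha*grad = 1.0169
  prox(v) = soft_thresh(1.0169, 0.1901) = 0.8267
Iteration 2: beta = 0.3333, y = 0.8267 + 0.3333*(0.8267 - 3.3993) = -0.0308
  grad(y) = 0.7538, v = y - alpha*grad = -0.0945
  prox(v) = soft_thresh(-0.0945, 0.1901) = 0.0
Iteration 3: beta = 0.5, y = 0.0 + 0.5*(0.0 - 0.8267) = -0.4134
  grad(y) = -2.307, v = y - alpha*grad = -0.2184
  prox(v) = soft_thresh(-0.2184, 0.1901) = -0.0283
Iteration 4: beta = 0.6, y = -0.0283 + 0.6*(-0.0283 - 0.0) = -0.0453
  grad(y) = 0.6377, v = y - alpha*grad = -0.0992
  prox(v) = soft_thresh(-0.0992, 0.1901) = 0.0
f(x_4) = 4*0.0^2 + 1*0.0 + 2.25*|0.0| = 0.0


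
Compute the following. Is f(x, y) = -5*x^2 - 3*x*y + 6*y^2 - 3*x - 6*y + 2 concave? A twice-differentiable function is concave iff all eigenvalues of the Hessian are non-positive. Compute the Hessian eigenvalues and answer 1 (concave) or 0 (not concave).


The Hessian of f(x,y) = -5*x^2 - 3*x*y + 6*y^2 - 3*x - 6*y + 2 is:
H = [[-10, -3], [-3, 12]]
Trace = -10 + 12 = 2
Determinant = -10*12 - (-3)^2 = -129
Discriminant = (2)^2 - 4*-129 = 520.0
Eigenvalues: lambda_1 = -10.4018, lambda_2 = 12.4018
The function is not concave.

0


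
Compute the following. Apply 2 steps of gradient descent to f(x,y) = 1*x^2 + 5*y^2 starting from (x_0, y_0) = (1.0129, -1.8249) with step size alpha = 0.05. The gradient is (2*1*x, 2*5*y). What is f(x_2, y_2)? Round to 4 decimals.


Gradient descent on f(x,y) = 1*x^2 + 5*y^2.
Starting point: (1.0129, -1.8249), alpha = 0.05
Step 1: grad_x = 2*1*1.0129 = 2.0258, grad_y = 2*5*-1.8249 = -18.249
  x_1 = 1.0129 - 0.05*2.0258 = 0.9116
  y_1 = -1.8249 - 0.05*-18.249 = -0.9125
Step 2: grad_x = 2*1*0.9116 = 1.8232, grad_y = 2*5*-0.9125 = -9.1245
  x_2 = 0.9116 - 0.05*1.8232 = 0.8204
  y_2 = -0.9125 - 0.05*-9.1245 = -0.4562
f(0.8204, -0.4562) = 1*0.8204^2 + 5*(-0.4562)^2 = 1.7138


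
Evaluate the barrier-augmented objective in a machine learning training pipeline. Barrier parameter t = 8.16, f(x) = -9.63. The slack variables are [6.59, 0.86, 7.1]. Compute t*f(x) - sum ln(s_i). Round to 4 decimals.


Step 1: Compute log-barrier.
ln values: [1.8856, -0.1508, 1.9601]
phi = -(1.8856 - 0.1508 + 1.9601) = -3.6948
Step 2: Compute augmented objective.
t*f(x) = 8.16*-9.63 = -78.5808
Total = -78.5808 - 3.6948 = -82.2756


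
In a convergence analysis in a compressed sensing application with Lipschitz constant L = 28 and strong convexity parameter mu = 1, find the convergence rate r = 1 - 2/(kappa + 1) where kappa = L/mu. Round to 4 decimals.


Step 1: Compute the condition number.
kappa = L/mu = 28/1 = 28.0
Step 2: Compute the convergence rate.
r = 1 - 2/(kappa + 1) = 1 - 2*mu/(L + mu) = (L - mu)/(L + mu) = 27/29 = 0.931


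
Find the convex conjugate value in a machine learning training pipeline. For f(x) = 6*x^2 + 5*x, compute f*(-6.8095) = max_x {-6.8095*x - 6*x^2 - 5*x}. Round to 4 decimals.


f*(y) = sup_x {y*x - a*x^2 - b*x} = sup_x {(y-b)*x - a*x^2}
FOC: (y - b) - 2a*x = 0 => x* = (y - b)/(2a)
x* = (-6.8095 - 5)/(2*6) = -0.9841
f*(-6.8095) = (y-b)^2/(4a) = (-6.8095 - 5)^2/(4*6)
= 139.4643/24 = 5.811


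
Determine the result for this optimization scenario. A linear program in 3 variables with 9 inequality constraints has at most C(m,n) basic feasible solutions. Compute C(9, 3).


Each vertex corresponds to some choice of n active constraints out of m, so the number of vertices is at most C(m, n) = m! / (n!(m-n)!).
m = 9, n = 3
Numerator: 9 * 8 * 7
Denominator: 3! = 6
C(9, 3) = 84


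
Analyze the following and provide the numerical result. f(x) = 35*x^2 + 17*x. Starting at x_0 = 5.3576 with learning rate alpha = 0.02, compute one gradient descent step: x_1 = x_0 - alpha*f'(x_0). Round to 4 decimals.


We compute the gradient at x_0 and apply the update.
f'(x) = 70*x + 17
f'(5.3576) = 70*5.3576 + 17 = 392.032
x_1 = 5.3576 - 0.02*392.032 = -2.483


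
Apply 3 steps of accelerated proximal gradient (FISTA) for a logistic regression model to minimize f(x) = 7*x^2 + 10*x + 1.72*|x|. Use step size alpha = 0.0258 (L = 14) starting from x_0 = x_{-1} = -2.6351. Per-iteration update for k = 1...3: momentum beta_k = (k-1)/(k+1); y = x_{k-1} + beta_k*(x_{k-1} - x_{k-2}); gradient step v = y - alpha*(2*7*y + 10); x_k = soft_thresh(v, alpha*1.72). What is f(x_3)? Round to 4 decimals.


FISTA on f(x) = 7*x^2 + 10*x + 1.72*|x|
L = 14, alpha = 0.0258
Iteration 1: beta = 0.0, y = -2.6351 + 0.0*(-2.6351 + 2.6351) = -2.6351
  grad(y) = -26.8914, v = y - alpha*grad = -1.9413
  prox(v) = soft_thresh(-1.9413, 0.0444) = -1.8969
Iteration 2: beta = 0.3333, y = -1.8969 + 0.3333*(-1.8969 + 2.6351) = -1.6509
  grad(y) = -13.1121, v = y - alpha*grad = -1.3126
  prox(v) = soft_thresh(-1.3126, 0.0444) = -1.2682
Iteration 3: beta = 0.5, y = -1.2682 + 0.5*(-1.2682 + 1.8969) = -0.9538
  grad(y) = -3.3537, v = y - alpha*grad = -0.8673
  prox(v) = soft_thresh(-0.8673, 0.0444) = -0.8229
f(x_3) = 7*(-0.8229)^2 + 10*(-0.8229) + 1.72*|-0.8229| = -2.0734


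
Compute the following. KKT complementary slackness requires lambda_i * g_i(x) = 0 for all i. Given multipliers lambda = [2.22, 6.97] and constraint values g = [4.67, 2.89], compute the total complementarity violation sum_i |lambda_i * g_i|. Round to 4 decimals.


KKT complementary slackness check:
lambda_1 * g_1 = 2.22 * 4.67 = 10.3674
lambda_2 * g_2 = 6.97 * 2.89 = 20.1433
Total violation = 10.3674 + 20.1433 = 30.5107


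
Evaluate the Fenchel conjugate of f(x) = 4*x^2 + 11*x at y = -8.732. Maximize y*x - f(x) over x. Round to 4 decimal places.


f*(y) = sup_x {y*x - a*x^2 - b*x} = sup_x {(y-b)*x - a*x^2}
FOC: (y - b) - 2a*x = 0 => x* = (y - b)/(2a)
x* = (-8.732 - 11)/(2*4) = -2.4665
f*(-8.732) = (y-b)^2/(4a) = (-8.732 - 11)^2/(4*4)
= 389.3518/16 = 24.3345


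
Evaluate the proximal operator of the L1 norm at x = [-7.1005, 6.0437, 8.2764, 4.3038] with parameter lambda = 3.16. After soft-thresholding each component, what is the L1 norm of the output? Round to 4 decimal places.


Soft-thresholding with lambda = 3.16:
prox(-7.1005) = sign(-7.1005)*max(|-7.1005| - 3.16, 0) = -3.9405
prox(6.0437) = sign(6.0437)*max(|6.0437| - 3.16, 0) = 2.8837
prox(8.2764) = sign(8.2764)*max(|8.2764| - 3.16, 0) = 5.1164
prox(4.3038) = sign(4.3038)*max(|4.3038| - 3.16, 0) = 1.1438
prox(x) = [-3.9405, 2.8837, 5.1164, 1.1438]
||prox(x)||_1 = 3.9405 + 2.8837 + 5.1164 + 1.1438 = 13.0844


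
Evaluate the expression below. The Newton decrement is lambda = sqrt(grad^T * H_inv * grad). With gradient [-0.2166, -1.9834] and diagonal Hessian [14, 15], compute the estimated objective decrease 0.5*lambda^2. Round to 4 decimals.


Step 1: H is diagonal, so H^(-1) * g = [-0.0155, -0.1322].
Step 2: g^T H^(-1) g = sum_i g_i^2 / H_ii
  = (-0.2166)^2/14 + (-1.9834)^2/15
  = 0.0034 + 0.2623 = 0.2656
Step 3: Objective decrease = 0.5 * g^T H^(-1) g = 0.1328


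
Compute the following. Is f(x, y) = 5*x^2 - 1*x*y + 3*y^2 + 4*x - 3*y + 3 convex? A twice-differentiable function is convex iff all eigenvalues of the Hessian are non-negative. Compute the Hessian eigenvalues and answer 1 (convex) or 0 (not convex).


The Hessian of f(x,y) = 5*x^2 - 1*x*y + 3*y^2 + 4*x - 3*y + 3 is:
H = [[10, -1], [-1, 6]]
Trace = 10 + 6 = 16
Determinant = 10*6 - (-1)^2 = 59
Discriminant = (16)^2 - 4*59 = 20.0
Eigenvalues: lambda_1 = 5.7639, lambda_2 = 10.2361
The function is convex.

1


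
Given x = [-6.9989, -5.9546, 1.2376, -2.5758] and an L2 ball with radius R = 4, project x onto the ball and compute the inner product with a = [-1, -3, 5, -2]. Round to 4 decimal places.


Step 1: Compute ||x|| (intermediates to 6 decimals).
||x|| = sqrt((-6.9989)^2 + (-5.9546)^2 + 1.2376^2 + (-2.5758)^2) = 9.623319
Step 2: Project.
Since ||x|| > R, scale = R/||x|| = 4/9.623319 = 0.415657, proj(x) = scale * x
proj(x) = [-2.909142, -2.475071, 0.514417, -1.070649]
Step 3: Dot product.
a^T * proj(x) = -1*(-2.909142) - 3*(-2.475071) + 5*0.514417 - 2*(-1.070649) = 15.0477


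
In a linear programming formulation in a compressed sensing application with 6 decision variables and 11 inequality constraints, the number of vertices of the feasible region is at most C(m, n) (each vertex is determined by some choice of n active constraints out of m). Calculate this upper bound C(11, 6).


Each vertex corresponds to some choice of n active constraints out of m, so the number of vertices is at most C(m, n) = m! / (n!(m-n)!).
m = 11, n = 6
Numerator: 11 * 10 * 9 * 8 * 7 * 6
Denominator: 6! = 720
C(11, 6) = 462


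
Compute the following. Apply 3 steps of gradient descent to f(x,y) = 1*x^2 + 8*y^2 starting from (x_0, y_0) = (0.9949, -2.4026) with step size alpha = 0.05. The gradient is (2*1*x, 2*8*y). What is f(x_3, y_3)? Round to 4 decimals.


Gradient descent on f(x,y) = 1*x^2 + 8*y^2.
Starting point: (0.9949, -2.4026), alpha = 0.05
Step 1: grad_x = 2*1*0.9949 = 1.9898, grad_y = 2*8*-2.4026 = -38.4416
  x_1 = 0.9949 - 0.05*1.9898 = 0.8954
  y_1 = -2.4026 - 0.05*-38.4416 = -0.4805
Step 2: grad_x = 2*1*0.8954 = 1.7908, grad_y = 2*8*-0.4805 = -7.6883
  x_2 = 0.8954 - 0.05*1.7908 = 0.8059
  y_2 = -0.4805 - 0.05*-7.6883 = -0.0961
Step 3: grad_x = 2*1*0.8059 = 1.6117, grad_y = 2*8*-0.0961 = -1.5377
  x_3 = 0.8059 - 0.05*1.6117 = 0.7253
  y_3 = -0.0961 - 0.05*-1.5377 = -0.0192
f(0.7253, -0.0192) = 1*0.7253^2 + 8*(-0.0192)^2 = 0.529


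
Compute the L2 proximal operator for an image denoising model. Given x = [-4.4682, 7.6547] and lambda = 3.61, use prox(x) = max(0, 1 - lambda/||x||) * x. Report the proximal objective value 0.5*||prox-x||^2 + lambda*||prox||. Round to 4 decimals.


Step 1: Compute ||x||.
||x|| = 8.8634
Step 2: Compute scaling factor.
scale = max(0, 1 - 3.61/8.8634) = 0.5927
Step 3: prox(x) = [-2.6483, 4.537]
||prox(x)|| = 5.2534
Step 4: Proximal objective.
0.5*||prox-x||^2 = 6.5161
lambda*||prox|| = 18.9648
Total = 25.4807


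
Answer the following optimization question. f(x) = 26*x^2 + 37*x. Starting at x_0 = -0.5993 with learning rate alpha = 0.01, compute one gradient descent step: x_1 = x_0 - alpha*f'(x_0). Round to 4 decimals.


We compute the gradient at x_0 and apply the update.
f'(x) = 52*x + 37
f'(-0.5993) = 52*-0.5993 + 37 = 5.8364
x_1 = -0.5993 - 0.01*5.8364 = -0.6577


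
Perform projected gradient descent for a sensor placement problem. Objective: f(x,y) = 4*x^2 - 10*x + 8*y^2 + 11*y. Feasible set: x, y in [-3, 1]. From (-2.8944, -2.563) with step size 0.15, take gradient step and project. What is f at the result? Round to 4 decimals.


Step 1: Compute gradient at (-2.8944, -2.563).
grad_x = 2*4*-2.8944 - 10 = -33.1552
grad_y = 2*8*-2.563 + 11 = -30.008
Step 2: Gradient step.
x_raw = -2.8944 - 0.15*-33.1552 = 2.0789
y_raw = -2.563 - 0.15*-30.008 = 1.9382
Step 3: Project onto [-3, 1].
x_proj = clip(2.0789) = 1.0
y_proj = clip(1.9382) = 1.0
Step 4: Evaluate f.
f(1.0, 1.0) = 13.0


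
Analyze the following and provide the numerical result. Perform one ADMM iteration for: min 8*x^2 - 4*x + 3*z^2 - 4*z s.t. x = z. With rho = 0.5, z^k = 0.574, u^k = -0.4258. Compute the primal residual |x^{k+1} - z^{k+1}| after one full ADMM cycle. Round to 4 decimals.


ADMM iteration with rho = 0.5, z^k = 0.574, u^k = -0.4258
Step 1: x-update.
Minimize 8*x^2 - 4*x + (0.5/2)*(x - 0.574 - 0.4258)^2
FOC: (2*8 + 0.5)*x = 4 + 0.5*(0.574 + 0.4258)
x^{k+1} = 0.2727
Step 2: z-update.
Minimize 3*z^2 - 4*z + (0.5/2)*(0.2727 - z - 0.4258)^2
FOC: (2*3 + 0.5)*z = 4 + 0.5*(0.2727 - 0.4258)
z^{k+1} = 0.6036
Step 3: u-update.
u^{k+1} = -0.4258 + 0.2727 - 0.6036 = -0.7567
Step 4: Primal residual = |0.2727 - 0.6036| = 0.3309


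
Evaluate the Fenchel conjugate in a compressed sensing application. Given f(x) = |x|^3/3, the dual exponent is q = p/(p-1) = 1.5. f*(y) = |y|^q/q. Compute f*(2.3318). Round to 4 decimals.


The conjugate exponent q satisfies 1/p + 1/q = 1.
p = 3, so q = 3/(3 - 1) = 1.5
|y|^q = 2.3318^1.5 = 3.5607
f*(2.3318) = 3.5607 / 1.5 = 2.3738


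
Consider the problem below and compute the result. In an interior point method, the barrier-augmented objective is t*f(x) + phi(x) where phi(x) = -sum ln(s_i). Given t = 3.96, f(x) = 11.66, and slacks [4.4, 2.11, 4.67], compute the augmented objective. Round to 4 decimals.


Step 1: Compute log-barrier.
ln values: [1.4816, 0.7467, 1.5412]
phi = -(1.4816 + 0.7467 + 1.5412) = -3.7695
Step 2: Compute augmented objective.
t*f(x) = 3.96*11.66 = 46.1736
Total = 46.1736 - 3.7695 = 42.4041


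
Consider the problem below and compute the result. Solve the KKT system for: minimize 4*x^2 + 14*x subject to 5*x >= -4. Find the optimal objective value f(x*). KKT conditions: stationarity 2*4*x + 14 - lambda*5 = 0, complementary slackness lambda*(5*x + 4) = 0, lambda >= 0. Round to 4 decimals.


Step 1: Try lambda = 0 (constraint inactive).
x_unc = -14/(2*4) = -1.75
Check: 5*-1.75 = -8.75 < -4 -- violated!
Step 2: Constraint must be active: 5*x = -4
x* = -4/5 = -0.8
lambda = (2*4*(-0.8) + 14)/5 = 1.52
Step 3: Compute optimal value.
f(x*) = 4*(-0.8)^2 + 14*(-0.8) = -8.64


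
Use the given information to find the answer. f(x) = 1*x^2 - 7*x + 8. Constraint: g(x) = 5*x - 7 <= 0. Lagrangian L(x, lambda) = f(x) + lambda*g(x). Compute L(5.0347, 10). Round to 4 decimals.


Step 1: Evaluate f(x).
f(5.0347) = 1*5.0347^2 - 7*5.0347 + 8 = -1.8947
Step 2: Evaluate g(x).
g(5.0347) = 5*5.0347 - 7 = 18.1735
Step 3: Compute Lagrangian.
L = -1.8947 + 10*18.1735 = 179.8403


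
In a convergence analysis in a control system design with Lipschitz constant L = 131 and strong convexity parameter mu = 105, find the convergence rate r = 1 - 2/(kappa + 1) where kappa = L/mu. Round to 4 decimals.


Step 1: Compute the condition number.
kappa = L/mu = 131/105 = 1.2476
Step 2: Compute the convergence rate.
r = 1 - 2/(kappa + 1) = 1 - 2*mu/(L + mu) = (L - mu)/(L + mu) = 26/236 = 0.1102


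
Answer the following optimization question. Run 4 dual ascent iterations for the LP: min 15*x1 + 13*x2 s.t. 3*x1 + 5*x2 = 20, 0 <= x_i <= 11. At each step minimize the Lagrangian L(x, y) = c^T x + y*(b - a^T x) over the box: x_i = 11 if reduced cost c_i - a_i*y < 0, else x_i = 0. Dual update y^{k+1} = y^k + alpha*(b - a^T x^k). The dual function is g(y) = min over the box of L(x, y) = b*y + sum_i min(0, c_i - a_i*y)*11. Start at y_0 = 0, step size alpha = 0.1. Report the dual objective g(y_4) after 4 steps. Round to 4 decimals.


Dual ascent for LP: min 15*x1 + 13*x2, 3*x1 + 5*x2 = 20, 0 <= x_i <= 11
Step 1: y^k = 0.0, reduced costs: (15.0, 13.0)
  x^k = (0.0, 0.0), subgradient = b - a^T x = 20.0
  y^{k+1} = 0.0 + 0.1*20.0 = 2.0
Step 2: y^k = 2.0, reduced costs: (9.0, 3.0)
  x^k = (0.0, 0.0), subgradient = b - a^T x = 20.0
  y^{k+1} = 2.0 + 0.1*20.0 = 4.0
Step 3: y^k = 4.0, reduced costs: (3.0, -7.0)
  x^k = (0.0, 11.0), subgradient = b - a^T x = -35.0
  y^{k+1} = 4.0 + 0.1*-35.0 = 0.5
Step 4: y^k = 0.5, reduced costs: (13.5, 10.5)
  x^k = (0.0, 0.0), subgradient = b - a^T x = 20.0
  y^{k+1} = 0.5 + 0.1*20.0 = 2.5
Dual objective at y_4 = 2.5: reduced costs (7.5, 0.5), box minimizer x = (0.0, 0.0)
g(y_4) = b*y + (c1 - a1*y)*x1 + (c2 - a2*y)*x2 = 20*2.5 + 7.5*0.0 + 0.5*0.0 = 50.0 + 0.0 + 0.0 = 50.0


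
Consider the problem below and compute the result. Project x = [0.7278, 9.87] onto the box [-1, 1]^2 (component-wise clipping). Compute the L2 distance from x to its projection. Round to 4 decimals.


Project each component onto [-1, 1].
clip(0.7278) = 0.7278, clip(9.87) = 1.0
Projection = [0.7278, 1.0]
Squared diffs: [0.0, 78.6769]
Distance = sqrt(78.6769) = 8.87


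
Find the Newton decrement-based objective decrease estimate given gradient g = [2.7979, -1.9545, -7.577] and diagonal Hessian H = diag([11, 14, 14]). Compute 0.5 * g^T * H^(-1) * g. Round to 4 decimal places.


Step 1: H is diagonal, so H^(-1) * g = [0.2544, -0.1396, -0.5412].
Step 2: g^T H^(-1) g = sum_i g_i^2 / H_ii
  = (2.7979)^2/11 + (-1.9545)^2/14 + (-7.577)^2/14
  = 0.7117 + 0.2729 + 4.1008 = 5.0853
Step 3: Objective decrease = 0.5 * g^T H^(-1) g = 2.5427


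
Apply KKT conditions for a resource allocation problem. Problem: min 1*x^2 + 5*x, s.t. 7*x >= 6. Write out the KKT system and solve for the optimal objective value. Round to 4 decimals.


Step 1: Try lambda = 0 (constraint inactive).
x_unc = -5/(2*1) = -2.5
Check: 7*-2.5 = -17.5 < 6 -- violated!
Step 2: Constraint must be active: 7*x = 6
x* = 6/7 = 0.8571 (rounded; the exact value 6/7 is used below)
lambda = (2*1*(6/7) + 5)/7 = 0.9592
Step 3: Compute optimal value.
f(x*) = 1*(6/7)^2 + 5*(6/7) = 5.0204


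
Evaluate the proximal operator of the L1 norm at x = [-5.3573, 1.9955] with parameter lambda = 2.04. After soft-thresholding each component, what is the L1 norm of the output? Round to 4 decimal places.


Soft-thresholding with lambda = 2.04:
prox(-5.3573) = sign(-5.3573)*max(|-5.3573| - 2.04, 0) = -3.3173
prox(1.9955) = sign(1.9955)*max(|1.9955| - 2.04, 0) = 0.0
prox(x) = [-3.3173, 0.0]
||prox(x)||_1 = 3.3173 + 0.0 = 3.3173


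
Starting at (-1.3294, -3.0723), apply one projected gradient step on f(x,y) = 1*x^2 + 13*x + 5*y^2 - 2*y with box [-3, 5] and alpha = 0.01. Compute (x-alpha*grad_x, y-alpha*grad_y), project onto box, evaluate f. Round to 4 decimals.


Step 1: Compute gradient at (-1.3294, -3.0723).
grad_x = 2*1*-1.3294 + 13 = 10.3412
grad_y = 2*5*-3.0723 - 2 = -32.723
Step 2: Gradient step.
x_raw = -1.3294 - 0.01*10.3412 = -1.4328
y_raw = -3.0723 - 0.01*-32.723 = -2.7451
Step 3: Project onto [-3, 5].
x_proj = clip(-1.4328) = -1.4328
y_proj = clip(-2.7451) = -2.7451
Step 4: Evaluate f.
f(-1.4328, -2.7451) = 26.5936


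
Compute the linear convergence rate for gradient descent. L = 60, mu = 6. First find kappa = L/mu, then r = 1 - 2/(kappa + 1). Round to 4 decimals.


Step 1: Compute the condition number.
kappa = L/mu = 60/6 = 10.0
Step 2: Compute the convergence rate.
r = 1 - 2/(kappa + 1) = 1 - 2*mu/(L + mu) = (L - mu)/(L + mu) = 54/66 = 0.8182


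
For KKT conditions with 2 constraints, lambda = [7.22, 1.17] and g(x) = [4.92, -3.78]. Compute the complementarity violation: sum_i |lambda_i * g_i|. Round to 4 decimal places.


KKT complementary slackness check:
lambda_1 * g_1 = 7.22 * 4.92 = 35.5224
lambda_2 * g_2 = 1.17 * -3.78 = -4.4226
Total violation = 35.5224 + 4.4226 = 39.945
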